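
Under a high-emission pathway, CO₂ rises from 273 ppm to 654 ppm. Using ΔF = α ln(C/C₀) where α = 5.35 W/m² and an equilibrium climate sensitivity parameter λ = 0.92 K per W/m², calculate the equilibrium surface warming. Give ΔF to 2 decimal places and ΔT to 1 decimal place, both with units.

ΔF = 4.67 W/m²; ΔT = 4.3 K

CO₂: 5.35 × ln(654/273) = 5.35 × ln(2.39560) = 5.35 × 0.87363 = 4.6739 W/m².
ΔT = λ ΔF = 0.92 × 4.67 = 4.2964 K.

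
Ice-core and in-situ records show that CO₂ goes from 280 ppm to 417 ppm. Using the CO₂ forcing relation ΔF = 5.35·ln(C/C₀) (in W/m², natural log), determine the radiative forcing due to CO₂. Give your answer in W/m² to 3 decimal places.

CO₂: 5.35 × ln(417/280) = 5.35 × ln(1.48929) = 5.35 × 0.39830 = 2.1309 W/m².

ΔF = 2.131 W/m²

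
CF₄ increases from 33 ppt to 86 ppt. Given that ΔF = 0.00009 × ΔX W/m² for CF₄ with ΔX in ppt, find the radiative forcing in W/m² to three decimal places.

CF₄: ΔF = 0.00009 × (86 − 33) = 0.00009 × 53 = 0.0048 W/m².

ΔF = 0.005 W/m²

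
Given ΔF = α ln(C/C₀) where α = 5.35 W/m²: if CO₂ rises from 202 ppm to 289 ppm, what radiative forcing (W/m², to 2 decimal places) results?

CO₂ absorption bands are partially saturated, so forcing scales with the logarithm of the concentration ratio.
CO₂: 5.35 × ln(289/202) = 5.35 × ln(1.43069) = 5.35 × 0.35816 = 1.9162 W/m².

ΔF = 1.92 W/m²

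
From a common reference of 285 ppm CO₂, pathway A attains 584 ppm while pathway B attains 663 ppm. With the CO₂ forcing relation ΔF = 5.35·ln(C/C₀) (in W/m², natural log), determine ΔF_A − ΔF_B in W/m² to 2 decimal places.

ΔF_A = 5.35 ln(584/285) = 5.35 × 0.71741 = 3.8381 W/m².
ΔF_B = 5.35 ln(663/285) = 5.35 × 0.84429 = 4.5170 W/m².
Difference: 3.8381 − 4.5170 = -0.6789 W/m².

ΔF_A − ΔF_B = -0.68 W/m²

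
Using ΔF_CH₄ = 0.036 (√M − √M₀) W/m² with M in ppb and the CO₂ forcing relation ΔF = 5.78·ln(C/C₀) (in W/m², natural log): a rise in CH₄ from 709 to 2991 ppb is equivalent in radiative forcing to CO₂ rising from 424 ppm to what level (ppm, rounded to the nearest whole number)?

CH₄ forcing: 0.036 × (√2991 − √709) = 0.036 × (54.6900 − 26.6271) = 0.036 × 28.0629 = 1.01026 W/m².
Set 5.78 ln(C/424) = 1.01026: ln(C/424) = 1.01026/5.78 = 0.17479, so C = 424 × e^0.17479 = 424 × 1.19100 = 504.98 ppm.

C ≈ 505 ppm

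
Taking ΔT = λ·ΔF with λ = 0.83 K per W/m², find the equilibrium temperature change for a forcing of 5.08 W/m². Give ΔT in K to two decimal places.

ΔT = λ ΔF = 0.83 × 5.08 = 4.2164 K.

ΔT = 4.22 K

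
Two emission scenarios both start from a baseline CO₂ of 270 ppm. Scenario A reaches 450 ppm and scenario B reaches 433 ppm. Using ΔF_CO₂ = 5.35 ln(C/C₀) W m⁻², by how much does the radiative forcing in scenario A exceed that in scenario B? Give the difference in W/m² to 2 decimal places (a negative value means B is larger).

ΔF_A = 5.35 ln(450/270) = 5.35 × 0.51083 = 2.7329 W/m².
ΔF_B = 5.35 ln(433/270) = 5.35 × 0.47232 = 2.5269 W/m².
Difference: 2.7329 − 2.5269 = 0.2060 W/m².

ΔF_A − ΔF_B = 0.21 W/m²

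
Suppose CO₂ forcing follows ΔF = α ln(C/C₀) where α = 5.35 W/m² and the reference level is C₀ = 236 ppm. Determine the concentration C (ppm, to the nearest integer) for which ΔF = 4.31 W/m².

C ≈ 528 ppm

Set 5.35 ln(C/236) = 4.31, so ln(C/236) = 4.31/5.35 = 0.80561.
Then C/236 = e^0.80561 = 2.23806, giving C = 236 × 2.23806 = 528.18 ppm.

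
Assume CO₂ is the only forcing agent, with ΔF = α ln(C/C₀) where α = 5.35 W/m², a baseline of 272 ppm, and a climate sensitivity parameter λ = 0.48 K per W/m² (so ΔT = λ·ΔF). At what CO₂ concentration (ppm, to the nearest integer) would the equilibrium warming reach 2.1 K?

Required forcing: ΔF = ΔT/λ = 2.1/0.48 = 4.3750 W/m².
Then ln(C/272) = ΔF/5.35 = 4.3750/5.35 = 0.81776.
So C = 272 × e^0.81776 = 272 × 2.26542 = 616.19 ppm.

C ≈ 616 ppm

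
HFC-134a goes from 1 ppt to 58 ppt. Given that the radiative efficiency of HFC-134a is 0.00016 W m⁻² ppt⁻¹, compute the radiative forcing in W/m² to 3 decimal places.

ΔF = 0.009 W/m²

HFC-134a: ΔF = 0.00016 × (58 − 1) = 0.00016 × 57 = 0.0091 W/m².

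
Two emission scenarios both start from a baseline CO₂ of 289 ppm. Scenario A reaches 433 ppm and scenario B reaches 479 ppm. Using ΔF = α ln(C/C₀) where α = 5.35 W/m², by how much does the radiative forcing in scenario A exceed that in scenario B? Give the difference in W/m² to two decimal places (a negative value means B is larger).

ΔF_A = 5.35 ln(433/289) = 5.35 × 0.40431 = 2.1631 W/m².
ΔF_B = 5.35 ln(479/289) = 5.35 × 0.50527 = 2.7032 W/m².
Difference: 2.1631 − 2.7032 = -0.5401 W/m².
(Equivalently, ΔF_A − ΔF_B = 5.35 ln(433/479) = 5.35 × -0.10096 = -0.5401 W/m².)

ΔF_A − ΔF_B = -0.54 W/m²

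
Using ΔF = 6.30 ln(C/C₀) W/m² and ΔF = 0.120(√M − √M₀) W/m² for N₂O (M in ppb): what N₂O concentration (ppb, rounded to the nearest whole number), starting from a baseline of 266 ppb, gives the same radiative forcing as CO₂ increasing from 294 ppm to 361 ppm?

M ≈ 734 ppb

CO₂ forcing: 6.30 × ln(361/294) = 6.30 × 0.205298 = 1.29338 W/m².
Set 0.120(√M − √266) = 1.29338: √M = 1.29338/0.120 + √266 = 10.7782 + 16.3095 = 27.0877.
M = (27.0877)² = 733.74 ppb.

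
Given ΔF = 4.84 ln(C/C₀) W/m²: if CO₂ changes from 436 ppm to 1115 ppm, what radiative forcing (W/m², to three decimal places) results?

CO₂: 4.84 × ln(1115/436) = 4.84 × ln(2.55734) = 4.84 × 0.93897 = 4.5446 W/m².

ΔF = 4.545 W/m²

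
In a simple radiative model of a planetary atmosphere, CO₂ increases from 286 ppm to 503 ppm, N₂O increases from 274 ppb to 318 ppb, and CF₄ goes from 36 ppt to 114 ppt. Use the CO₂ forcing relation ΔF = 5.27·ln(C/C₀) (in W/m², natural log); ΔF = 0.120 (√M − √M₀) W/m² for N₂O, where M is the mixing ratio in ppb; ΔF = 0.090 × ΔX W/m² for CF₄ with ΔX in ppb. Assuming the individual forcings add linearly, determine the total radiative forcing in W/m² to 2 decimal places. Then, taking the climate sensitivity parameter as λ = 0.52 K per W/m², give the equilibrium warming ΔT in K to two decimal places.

ΔF = 3.14 W/m²; ΔT = 1.63 K

CO₂: 5.27 × ln(503/286) = 5.27 × ln(1.75874) = 5.27 × 0.56460 = 2.9754 W/m².
N₂O: 0.120 × (√318 − √274) = 0.120 × (17.8326 − 16.5529) = 0.120 × 1.2797 = 0.1536 W/m².
CF₄: Δ = 114 − 36 = 78 ppt = 0.078 ppb; ΔF = 0.090 × 0.078 = 0.0070 W/m².
Total ΔF = 2.9754 + 0.1536 + 0.0070 = 3.1360 W/m².
ΔT = λ ΔF = 0.52 × 3.14 = 1.6328 K.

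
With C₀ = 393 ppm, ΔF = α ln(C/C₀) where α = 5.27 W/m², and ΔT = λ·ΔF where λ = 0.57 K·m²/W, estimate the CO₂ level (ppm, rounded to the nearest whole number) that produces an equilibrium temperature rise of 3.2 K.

C ≈ 1140 ppm

Required forcing: ΔF = ΔT/λ = 3.2/0.57 = 5.6140 W/m².
Then ln(C/393) = ΔF/5.27 = 5.6140/5.27 = 1.06528.
So C = 393 × e^1.06528 = 393 × 2.90165 = 1140.35 ppm.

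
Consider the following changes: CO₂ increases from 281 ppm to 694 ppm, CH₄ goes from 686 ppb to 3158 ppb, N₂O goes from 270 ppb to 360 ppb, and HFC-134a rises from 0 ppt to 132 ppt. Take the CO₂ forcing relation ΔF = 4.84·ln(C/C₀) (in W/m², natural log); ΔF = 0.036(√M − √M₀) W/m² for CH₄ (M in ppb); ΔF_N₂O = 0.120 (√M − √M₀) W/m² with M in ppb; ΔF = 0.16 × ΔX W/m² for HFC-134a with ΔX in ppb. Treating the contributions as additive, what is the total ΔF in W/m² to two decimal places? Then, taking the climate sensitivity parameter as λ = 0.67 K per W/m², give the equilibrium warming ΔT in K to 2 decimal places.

CO₂: 4.84 × ln(694/281) = 4.84 × ln(2.46975) = 4.84 × 0.90412 = 4.3759 W/m².
CH₄: 0.036 × (√3158 − √686) = 0.036 × (56.1961 − 26.1916) = 0.036 × 30.0045 = 1.0802 W/m².
N₂O: 0.120 × (√360 − √270) = 0.120 × (18.9737 − 16.4317) = 0.120 × 2.5420 = 0.3050 W/m².
HFC-134a: Δ = 132 − 0 = 132 ppt = 0.132 ppb; ΔF = 0.16 × 0.132 = 0.0211 W/m².
Total ΔF = 4.3759 + 1.0802 + 0.3050 + 0.0211 = 5.7822 W/m².
ΔT = λ ΔF = 0.67 × 5.78 = 3.8726 K.

ΔF = 5.78 W/m²; ΔT = 3.87 K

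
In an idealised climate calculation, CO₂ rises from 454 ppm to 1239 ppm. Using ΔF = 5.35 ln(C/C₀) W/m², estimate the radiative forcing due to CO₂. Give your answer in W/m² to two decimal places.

CO₂ absorption bands are partially saturated, so forcing scales with the logarithm of the concentration ratio.
CO₂: 5.35 × ln(1239/454) = 5.35 × ln(2.72907) = 5.35 × 1.00396 = 5.3712 W/m².

ΔF = 5.37 W/m²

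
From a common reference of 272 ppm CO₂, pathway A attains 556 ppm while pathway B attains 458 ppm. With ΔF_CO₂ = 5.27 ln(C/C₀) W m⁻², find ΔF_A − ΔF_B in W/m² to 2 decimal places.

ΔF_A = 5.27 ln(556/272) = 5.27 × 0.71497 = 3.7679 W/m².
ΔF_B = 5.27 ln(458/272) = 5.27 × 0.52107 = 2.7460 W/m².
Difference: 3.7679 − 2.7460 = 1.0219 W/m².

ΔF_A − ΔF_B = 1.02 W/m²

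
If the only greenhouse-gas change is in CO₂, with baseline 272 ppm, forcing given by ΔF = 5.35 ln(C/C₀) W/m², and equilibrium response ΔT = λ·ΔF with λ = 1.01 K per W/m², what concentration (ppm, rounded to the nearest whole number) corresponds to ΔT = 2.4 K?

Required forcing: ΔF = ΔT/λ = 2.4/1.01 = 2.3762 W/m².
Then ln(C/272) = ΔF/5.35 = 2.3762/5.35 = 0.44415.
So C = 272 × e^0.44415 = 272 × 1.55916 = 424.09 ppm.

C ≈ 424 ppm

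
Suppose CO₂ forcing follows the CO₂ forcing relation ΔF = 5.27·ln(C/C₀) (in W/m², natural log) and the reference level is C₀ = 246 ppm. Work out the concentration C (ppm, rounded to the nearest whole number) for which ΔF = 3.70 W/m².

C ≈ 496 ppm

Set 5.27 ln(C/246) = 3.70, so ln(C/246) = 3.70/5.27 = 0.70209.
Then C/246 = e^0.70209 = 2.01797, giving C = 246 × 2.01797 = 496.42 ppm.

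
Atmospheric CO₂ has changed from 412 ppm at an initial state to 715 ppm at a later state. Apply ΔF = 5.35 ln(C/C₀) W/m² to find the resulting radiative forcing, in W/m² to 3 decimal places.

CO₂ absorption bands are partially saturated, so forcing scales with the logarithm of the concentration ratio.
CO₂: 5.35 × ln(715/412) = 5.35 × ln(1.73544) = 5.35 × 0.55126 = 2.9492 W/m².

ΔF = 2.949 W/m²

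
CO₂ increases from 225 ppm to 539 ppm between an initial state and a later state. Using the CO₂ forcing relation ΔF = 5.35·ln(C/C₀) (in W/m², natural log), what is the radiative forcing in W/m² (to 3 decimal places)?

ΔF = 4.674 W/m²

CO₂: 5.35 × ln(539/225) = 5.35 × ln(2.39556) = 5.35 × 0.87362 = 4.6739 W/m².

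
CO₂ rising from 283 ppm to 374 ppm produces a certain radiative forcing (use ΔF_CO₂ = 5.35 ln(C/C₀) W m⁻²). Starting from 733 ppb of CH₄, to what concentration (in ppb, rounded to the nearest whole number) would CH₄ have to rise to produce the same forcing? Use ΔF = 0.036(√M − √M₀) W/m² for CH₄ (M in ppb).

CO₂ forcing: 5.35 × ln(374/283) = 5.35 × 0.278809 = 1.49163 W/m².
Set 0.036(√M − √733) = 1.49163: √M = 1.49163/0.036 + √733 = 41.4342 + 27.0740 = 68.5082.
M = (68.5082)² = 4693.37 ppb.

M ≈ 4693 ppb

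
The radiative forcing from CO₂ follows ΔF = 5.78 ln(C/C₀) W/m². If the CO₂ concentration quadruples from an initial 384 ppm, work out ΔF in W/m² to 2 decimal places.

ΔF = 8.01 W/m²

Because the forcing depends only on the ratio C/C₀, the initial concentration does not enter.
ΔF = 5.78 × ln(4) = 5.78 × 1.38629 = 8.0128 W/m².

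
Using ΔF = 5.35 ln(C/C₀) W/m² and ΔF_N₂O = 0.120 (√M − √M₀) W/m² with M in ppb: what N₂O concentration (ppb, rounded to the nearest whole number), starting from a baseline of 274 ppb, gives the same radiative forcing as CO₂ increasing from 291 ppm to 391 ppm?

M ≈ 883 ppb

CO₂ forcing: 5.35 × ln(391/291) = 5.35 × 0.295384 = 1.58030 W/m².
Set 0.120(√M − √274) = 1.58030: √M = 1.58030/0.120 + √274 = 13.1692 + 16.5529 = 29.7221.
M = (29.7221)² = 883.40 ppb.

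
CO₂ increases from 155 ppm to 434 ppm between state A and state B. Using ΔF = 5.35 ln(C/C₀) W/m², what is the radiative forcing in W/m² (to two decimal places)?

ΔF = 5.51 W/m²

CO₂: 5.35 × ln(434/155) = 5.35 × ln(2.80000) = 5.35 × 1.02962 = 5.5085 W/m².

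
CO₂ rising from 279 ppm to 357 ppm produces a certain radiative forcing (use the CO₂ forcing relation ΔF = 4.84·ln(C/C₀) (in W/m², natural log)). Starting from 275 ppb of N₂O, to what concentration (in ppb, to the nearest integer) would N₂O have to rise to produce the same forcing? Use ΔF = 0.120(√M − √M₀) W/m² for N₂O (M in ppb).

CO₂ forcing: 4.84 × ln(357/279) = 4.84 × 0.246524 = 1.19318 W/m².
Set 0.120(√M − √275) = 1.19318: √M = 1.19318/0.120 + √275 = 9.9432 + 16.5831 = 26.5263.
M = (26.5263)² = 703.64 ppb.

M ≈ 704 ppb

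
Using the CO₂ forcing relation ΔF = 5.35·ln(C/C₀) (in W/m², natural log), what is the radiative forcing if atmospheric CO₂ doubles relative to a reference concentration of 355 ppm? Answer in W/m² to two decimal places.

Because the forcing depends only on the ratio C/C₀, the initial concentration does not enter.
ΔF = 5.35 × ln(2) = 5.35 × 0.69315 = 3.7084 W/m².

ΔF = 3.71 W/m²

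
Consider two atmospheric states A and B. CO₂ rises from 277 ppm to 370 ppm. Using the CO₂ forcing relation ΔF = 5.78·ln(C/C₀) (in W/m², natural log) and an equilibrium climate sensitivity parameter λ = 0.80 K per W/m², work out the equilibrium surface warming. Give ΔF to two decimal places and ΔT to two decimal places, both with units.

ΔF = 1.67 W/m²; ΔT = 1.34 K

CO₂: 5.78 × ln(370/277) = 5.78 × ln(1.33574) = 5.78 × 0.28949 = 1.6733 W/m².
ΔT = λ ΔF = 0.80 × 1.67 = 1.3360 K.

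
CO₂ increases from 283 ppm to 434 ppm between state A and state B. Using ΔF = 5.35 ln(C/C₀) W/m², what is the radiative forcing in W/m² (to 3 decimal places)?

ΔF = 2.288 W/m²

CO₂: 5.35 × ln(434/283) = 5.35 × ln(1.53357) = 5.35 × 0.42760 = 2.2877 W/m².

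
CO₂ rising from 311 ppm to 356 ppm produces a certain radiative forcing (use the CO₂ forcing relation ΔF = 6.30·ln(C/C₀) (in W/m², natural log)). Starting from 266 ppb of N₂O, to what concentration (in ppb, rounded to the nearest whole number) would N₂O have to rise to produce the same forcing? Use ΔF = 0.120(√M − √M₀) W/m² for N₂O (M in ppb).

CO₂ forcing: 6.30 × ln(356/311) = 6.30 × 0.135138 = 0.85137 W/m².
Set 0.120(√M − √266) = 0.85137: √M = 0.85137/0.120 + √266 = 7.0948 + 16.3095 = 23.4043.
M = (23.4043)² = 547.76 ppb.

M ≈ 548 ppb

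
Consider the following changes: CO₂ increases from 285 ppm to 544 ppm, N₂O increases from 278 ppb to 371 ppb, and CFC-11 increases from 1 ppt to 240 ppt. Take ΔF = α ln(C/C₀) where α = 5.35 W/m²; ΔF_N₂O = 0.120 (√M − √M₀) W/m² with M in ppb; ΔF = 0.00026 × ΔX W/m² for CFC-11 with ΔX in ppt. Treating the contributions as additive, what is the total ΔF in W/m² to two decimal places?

CO₂: 5.35 × ln(544/285) = 5.35 × ln(1.90877) = 5.35 × 0.64646 = 3.4586 W/m².
N₂O: 0.120 × (√371 − √278) = 0.120 × (19.2614 − 16.6733) = 0.120 × 2.5881 = 0.3106 W/m².
CFC-11: ΔF = 0.00026 × (240 − 1) = 0.00026 × 239 = 0.0621 W/m².
Total ΔF = 3.4586 + 0.3106 + 0.0621 = 3.8313 W/m².

ΔF = 3.83 W/m²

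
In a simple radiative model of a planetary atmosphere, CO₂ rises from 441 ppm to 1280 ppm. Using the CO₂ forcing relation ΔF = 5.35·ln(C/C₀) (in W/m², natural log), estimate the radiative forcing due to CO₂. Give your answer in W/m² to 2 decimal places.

ΔF = 5.70 W/m²

CO₂: 5.35 × ln(1280/441) = 5.35 × ln(2.90249) = 5.35 × 1.06557 = 5.7008 W/m².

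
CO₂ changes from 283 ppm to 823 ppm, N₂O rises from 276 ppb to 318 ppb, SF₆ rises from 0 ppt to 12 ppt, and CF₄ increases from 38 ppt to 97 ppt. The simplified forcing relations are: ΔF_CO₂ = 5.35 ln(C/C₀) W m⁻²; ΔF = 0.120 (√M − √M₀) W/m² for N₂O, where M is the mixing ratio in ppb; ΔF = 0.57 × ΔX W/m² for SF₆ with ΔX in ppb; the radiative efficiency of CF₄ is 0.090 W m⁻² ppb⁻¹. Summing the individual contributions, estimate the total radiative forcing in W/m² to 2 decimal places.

CO₂: 5.35 × ln(823/283) = 5.35 × ln(2.90813) = 5.35 × 1.06751 = 5.7112 W/m².
N₂O: 0.120 × (√318 − √276) = 0.120 × (17.8326 − 16.6132) = 0.120 × 1.2194 = 0.1463 W/m².
SF₆: Δ = 12 − 0 = 12 ppt = 0.012 ppb; ΔF = 0.57 × 0.012 = 0.0068 W/m².
CF₄: Δ = 97 − 38 = 59 ppt = 0.059 ppb; ΔF = 0.090 × 0.059 = 0.0053 W/m².
Total ΔF = 5.7112 + 0.1463 + 0.0068 + 0.0053 = 5.8696 W/m².

ΔF = 5.87 W/m²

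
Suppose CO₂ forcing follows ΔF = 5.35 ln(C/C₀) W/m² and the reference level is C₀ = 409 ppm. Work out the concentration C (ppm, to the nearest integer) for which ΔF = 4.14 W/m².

Set 5.35 ln(C/409) = 4.14, so ln(C/409) = 4.14/5.35 = 0.77383.
Then C/409 = e^0.77383 = 2.16805, giving C = 409 × 2.16805 = 886.73 ppm.

C ≈ 887 ppm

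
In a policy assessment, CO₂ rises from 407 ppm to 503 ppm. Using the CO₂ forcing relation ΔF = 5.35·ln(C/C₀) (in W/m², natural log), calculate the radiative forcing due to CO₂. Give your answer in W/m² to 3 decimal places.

CO₂: 5.35 × ln(503/407) = 5.35 × ln(1.23587) = 5.35 × 0.21178 = 1.1330 W/m².

ΔF = 1.133 W/m²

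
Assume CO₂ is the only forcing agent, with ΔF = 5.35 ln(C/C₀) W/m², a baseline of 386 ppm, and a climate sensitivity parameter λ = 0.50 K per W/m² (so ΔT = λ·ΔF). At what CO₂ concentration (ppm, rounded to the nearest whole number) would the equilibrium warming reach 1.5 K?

C ≈ 676 ppm

Required forcing: ΔF = ΔT/λ = 1.5/0.50 = 3.0000 W/m².
Then ln(C/386) = ΔF/5.35 = 3.0000/5.35 = 0.56075.
So C = 386 × e^0.56075 = 386 × 1.75199 = 676.27 ppm.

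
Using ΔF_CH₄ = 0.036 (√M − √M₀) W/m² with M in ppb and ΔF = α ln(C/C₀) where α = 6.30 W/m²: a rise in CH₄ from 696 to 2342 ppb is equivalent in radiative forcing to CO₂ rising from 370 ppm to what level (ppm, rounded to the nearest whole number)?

C ≈ 420 ppm

CH₄ forcing: 0.036 × (√2342 − √696) = 0.036 × (48.3942 − 26.3818) = 0.036 × 22.0124 = 0.79245 W/m².
Set 6.30 ln(C/370) = 0.79245: ln(C/370) = 0.79245/6.30 = 0.12579, so C = 370 × e^0.12579 = 370 × 1.13404 = 419.59 ppm.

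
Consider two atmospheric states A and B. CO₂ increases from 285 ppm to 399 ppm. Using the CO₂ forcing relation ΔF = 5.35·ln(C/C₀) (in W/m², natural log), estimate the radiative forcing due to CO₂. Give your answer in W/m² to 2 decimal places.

ΔF = 1.80 W/m²

CO₂: 5.35 × ln(399/285) = 5.35 × ln(1.40000) = 5.35 × 0.33647 = 1.8001 W/m².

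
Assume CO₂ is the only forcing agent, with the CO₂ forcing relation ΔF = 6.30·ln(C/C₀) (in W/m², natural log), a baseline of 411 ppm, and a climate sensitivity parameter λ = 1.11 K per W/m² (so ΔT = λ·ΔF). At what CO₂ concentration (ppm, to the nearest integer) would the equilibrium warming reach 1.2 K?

C ≈ 488 ppm

Required forcing: ΔF = ΔT/λ = 1.2/1.11 = 1.0811 W/m².
Then ln(C/411) = ΔF/6.30 = 1.0811/6.30 = 0.17160.
So C = 411 × e^0.17160 = 411 × 1.18720 = 487.94 ppm.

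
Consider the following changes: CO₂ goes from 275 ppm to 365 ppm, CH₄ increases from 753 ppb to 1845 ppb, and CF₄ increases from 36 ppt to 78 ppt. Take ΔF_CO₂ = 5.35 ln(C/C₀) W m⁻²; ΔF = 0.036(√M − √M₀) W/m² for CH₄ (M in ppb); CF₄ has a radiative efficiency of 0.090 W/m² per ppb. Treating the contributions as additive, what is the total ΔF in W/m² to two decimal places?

ΔF = 2.08 W/m²

CO₂: 5.35 × ln(365/275) = 5.35 × ln(1.32727) = 5.35 × 0.28312 = 1.5147 W/m².
CH₄: 0.036 × (√1845 − √753) = 0.036 × (42.9535 − 27.4408) = 0.036 × 15.5127 = 0.5585 W/m².
CF₄: Δ = 78 − 36 = 42 ppt = 0.042 ppb; ΔF = 0.090 × 0.042 = 0.0038 W/m².
Total ΔF = 1.5147 + 0.5585 + 0.0038 = 2.0770 W/m².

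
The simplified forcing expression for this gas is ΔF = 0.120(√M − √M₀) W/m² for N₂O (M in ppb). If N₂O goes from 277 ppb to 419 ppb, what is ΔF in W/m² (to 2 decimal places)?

ΔF = 0.46 W/m²

N₂O: 0.120 × (√419 − √277) = 0.120 × (20.4695 − 16.6433) = 0.120 × 3.8262 = 0.4591 W/m².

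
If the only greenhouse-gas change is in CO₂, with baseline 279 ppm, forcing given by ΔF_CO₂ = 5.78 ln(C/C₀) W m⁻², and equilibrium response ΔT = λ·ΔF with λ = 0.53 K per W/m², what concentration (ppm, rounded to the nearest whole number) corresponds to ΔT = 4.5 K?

C ≈ 1212 ppm

Required forcing: ΔF = ΔT/λ = 4.5/0.53 = 8.4906 W/m².
Then ln(C/279) = ΔF/5.78 = 8.4906/5.78 = 1.46896.
So C = 279 × e^1.46896 = 279 × 4.34471 = 1212.17 ppm.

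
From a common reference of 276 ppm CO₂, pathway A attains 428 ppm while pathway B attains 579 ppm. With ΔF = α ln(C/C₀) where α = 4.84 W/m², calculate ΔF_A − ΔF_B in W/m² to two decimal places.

ΔF_A = 4.84 ln(428/276) = 4.84 × 0.43872 = 2.1234 W/m².
ΔF_B = 4.84 ln(579/276) = 4.84 × 0.74090 = 3.5860 W/m².
Difference: 2.1234 − 3.5860 = -1.4626 W/m².
(Equivalently, ΔF_A − ΔF_B = 4.84 ln(428/579) = 4.84 × -0.30218 = -1.4626 W/m².)

ΔF_A − ΔF_B = -1.46 W/m²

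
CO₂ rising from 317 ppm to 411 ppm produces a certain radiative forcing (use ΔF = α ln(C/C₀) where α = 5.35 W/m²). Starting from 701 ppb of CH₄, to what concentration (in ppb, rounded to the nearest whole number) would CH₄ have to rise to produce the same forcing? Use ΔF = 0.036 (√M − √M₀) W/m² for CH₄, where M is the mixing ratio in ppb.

CO₂ forcing: 5.35 × ln(411/317) = 5.35 × 0.259691 = 1.38935 W/m².
Set 0.036(√M − √701) = 1.38935: √M = 1.38935/0.036 + √701 = 38.5931 + 26.4764 = 65.0695.
M = (65.0695)² = 4234.04 ppb.

M ≈ 4234 ppb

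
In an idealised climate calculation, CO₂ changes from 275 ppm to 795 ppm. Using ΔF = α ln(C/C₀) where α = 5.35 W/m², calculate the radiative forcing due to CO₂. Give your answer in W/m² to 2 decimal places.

ΔF = 5.68 W/m²

CO₂ absorption bands are partially saturated, so forcing scales with the logarithm of the concentration ratio.
CO₂: 5.35 × ln(795/275) = 5.35 × ln(2.89091) = 5.35 × 1.06157 = 5.6794 W/m².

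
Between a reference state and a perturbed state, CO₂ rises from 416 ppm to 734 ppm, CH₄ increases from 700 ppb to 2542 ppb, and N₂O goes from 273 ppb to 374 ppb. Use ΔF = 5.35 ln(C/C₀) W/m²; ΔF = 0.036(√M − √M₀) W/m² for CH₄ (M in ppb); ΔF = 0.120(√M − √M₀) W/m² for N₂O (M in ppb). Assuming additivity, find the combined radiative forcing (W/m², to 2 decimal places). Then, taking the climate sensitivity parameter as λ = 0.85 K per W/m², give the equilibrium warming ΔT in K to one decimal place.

CO₂: 5.35 × ln(734/416) = 5.35 × ln(1.76442) = 5.35 × 0.56782 = 3.0378 W/m².
CH₄: 0.036 × (√2542 − √700) = 0.036 × (50.4183 − 26.4575) = 0.036 × 23.9608 = 0.8626 W/m².
N₂O: 0.120 × (√374 − √273) = 0.120 × (19.3391 − 16.5227) = 0.120 × 2.8164 = 0.3380 W/m².
Total ΔF = 3.0378 + 0.8626 + 0.3380 = 4.2384 W/m².
ΔT = λ ΔF = 0.85 × 4.24 = 3.6040 K.

ΔF = 4.24 W/m²; ΔT = 3.6 K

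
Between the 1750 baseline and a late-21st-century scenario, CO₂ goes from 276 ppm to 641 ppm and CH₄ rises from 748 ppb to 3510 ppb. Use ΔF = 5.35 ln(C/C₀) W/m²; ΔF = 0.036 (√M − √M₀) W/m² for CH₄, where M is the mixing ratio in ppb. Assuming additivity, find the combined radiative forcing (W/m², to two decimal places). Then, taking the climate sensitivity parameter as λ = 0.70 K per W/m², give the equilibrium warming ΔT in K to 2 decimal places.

CO₂: 5.35 × ln(641/276) = 5.35 × ln(2.32246) = 5.35 × 0.84263 = 4.5081 W/m².
CH₄: 0.036 × (√3510 − √748) = 0.036 × (59.2453 − 27.3496) = 0.036 × 31.8957 = 1.1482 W/m².
Total ΔF = 4.5081 + 1.1482 = 5.6563 W/m².
ΔT = λ ΔF = 0.70 × 5.66 = 3.9620 K.

ΔF = 5.66 W/m²; ΔT = 3.96 K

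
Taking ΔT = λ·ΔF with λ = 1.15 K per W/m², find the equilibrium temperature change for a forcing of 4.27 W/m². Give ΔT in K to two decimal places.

ΔT = 4.91 K

ΔT = λ ΔF = 1.15 × 4.27 = 4.9105 K.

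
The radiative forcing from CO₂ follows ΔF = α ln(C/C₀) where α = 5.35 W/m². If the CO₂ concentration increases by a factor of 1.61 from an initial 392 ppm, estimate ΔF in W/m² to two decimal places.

Because the forcing depends only on the ratio C/C₀, the initial concentration does not enter.
ΔF = 5.35 × ln(1.61) = 5.35 × 0.47623 = 2.5478 W/m².

ΔF = 2.55 W/m²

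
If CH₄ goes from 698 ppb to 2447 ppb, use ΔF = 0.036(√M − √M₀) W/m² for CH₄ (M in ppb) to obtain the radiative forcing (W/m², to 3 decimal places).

ΔF = 0.830 W/m²

CH₄: 0.036 × (√2447 − √698) = 0.036 × (49.4672 − 26.4197) = 0.036 × 23.0475 = 0.8297 W/m².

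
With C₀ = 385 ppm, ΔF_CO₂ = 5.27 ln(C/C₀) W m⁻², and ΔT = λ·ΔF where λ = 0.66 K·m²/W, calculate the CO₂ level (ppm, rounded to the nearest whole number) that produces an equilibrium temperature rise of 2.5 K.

Required forcing: ΔF = ΔT/λ = 2.5/0.66 = 3.7879 W/m².
Then ln(C/385) = ΔF/5.27 = 3.7879/5.27 = 0.71877.
So C = 385 × e^0.71877 = 385 × 2.05191 = 789.99 ppm.

C ≈ 790 ppm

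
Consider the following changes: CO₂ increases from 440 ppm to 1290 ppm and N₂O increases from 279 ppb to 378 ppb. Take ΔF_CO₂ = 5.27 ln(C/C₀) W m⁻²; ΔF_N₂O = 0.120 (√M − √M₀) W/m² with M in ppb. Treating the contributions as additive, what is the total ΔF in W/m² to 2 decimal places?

CO₂: 5.27 × ln(1290/440) = 5.27 × ln(2.93182) = 5.27 × 1.07562 = 5.6685 W/m².
N₂O: 0.120 × (√378 − √279) = 0.120 × (19.4422 − 16.7033) = 0.120 × 2.7389 = 0.3287 W/m².
Total ΔF = 5.6685 + 0.3287 = 5.9972 W/m².

ΔF = 6.00 W/m²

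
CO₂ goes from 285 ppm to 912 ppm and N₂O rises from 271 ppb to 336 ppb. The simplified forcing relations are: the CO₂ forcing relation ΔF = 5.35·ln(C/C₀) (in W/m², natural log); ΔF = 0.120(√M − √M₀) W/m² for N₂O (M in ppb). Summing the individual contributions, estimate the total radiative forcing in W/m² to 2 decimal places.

CO₂: 5.35 × ln(912/285) = 5.35 × ln(3.20000) = 5.35 × 1.16315 = 6.2229 W/m².
N₂O: 0.120 × (√336 − √271) = 0.120 × (18.3303 − 16.4621) = 0.120 × 1.8682 = 0.2242 W/m².
Total ΔF = 6.2229 + 0.2242 = 6.4471 W/m².

ΔF = 6.45 W/m²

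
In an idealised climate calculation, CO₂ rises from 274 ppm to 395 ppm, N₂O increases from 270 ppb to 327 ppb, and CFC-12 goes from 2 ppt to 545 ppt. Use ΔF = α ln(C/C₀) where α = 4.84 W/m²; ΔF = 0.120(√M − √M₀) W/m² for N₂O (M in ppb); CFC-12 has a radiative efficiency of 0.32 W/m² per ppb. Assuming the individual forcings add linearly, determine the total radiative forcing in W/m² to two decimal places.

ΔF = 2.14 W/m²

CO₂: 4.84 × ln(395/274) = 4.84 × ln(1.44161) = 4.84 × 0.36576 = 1.7703 W/m².
N₂O: 0.120 × (√327 − √270) = 0.120 × (18.0831 − 16.4317) = 0.120 × 1.6514 = 0.1982 W/m².
CFC-12: Δ = 545 − 2 = 543 ppt = 0.543 ppb; ΔF = 0.32 × 0.543 = 0.1738 W/m².
Total ΔF = 1.7703 + 0.1982 + 0.1738 = 2.1423 W/m².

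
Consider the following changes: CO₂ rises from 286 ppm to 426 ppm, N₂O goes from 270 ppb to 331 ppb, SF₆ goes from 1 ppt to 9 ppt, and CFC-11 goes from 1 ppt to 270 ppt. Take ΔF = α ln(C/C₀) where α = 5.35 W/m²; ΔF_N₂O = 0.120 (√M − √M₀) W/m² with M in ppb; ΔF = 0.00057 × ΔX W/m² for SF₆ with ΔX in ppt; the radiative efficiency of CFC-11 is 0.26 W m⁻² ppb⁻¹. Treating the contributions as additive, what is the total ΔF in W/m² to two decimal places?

CO₂: 5.35 × ln(426/286) = 5.35 × ln(1.48951) = 5.35 × 0.39845 = 2.1317 W/m².
N₂O: 0.120 × (√331 − √270) = 0.120 × (18.1934 − 16.4317) = 0.120 × 1.7617 = 0.2114 W/m².
SF₆: ΔF = 0.00057 × (9 − 1) = 0.00057 × 8 = 0.0046 W/m².
CFC-11: Δ = 270 − 1 = 269 ppt = 0.269 ppb; ΔF = 0.26 × 0.269 = 0.0699 W/m².
Total ΔF = 2.1317 + 0.2114 + 0.0046 + 0.0699 = 2.4176 W/m².

ΔF = 2.42 W/m²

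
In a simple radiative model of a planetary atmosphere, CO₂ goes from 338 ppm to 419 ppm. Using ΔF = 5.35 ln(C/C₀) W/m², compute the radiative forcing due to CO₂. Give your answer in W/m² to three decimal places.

CO₂ absorption bands are partially saturated, so forcing scales with the logarithm of the concentration ratio.
CO₂: 5.35 × ln(419/338) = 5.35 × ln(1.23964) = 5.35 × 0.21482 = 1.1493 W/m².

ΔF = 1.149 W/m²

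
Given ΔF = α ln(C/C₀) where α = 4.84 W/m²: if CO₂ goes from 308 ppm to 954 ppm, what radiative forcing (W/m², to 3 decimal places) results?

CO₂ absorption bands are partially saturated, so forcing scales with the logarithm of the concentration ratio.
CO₂: 4.84 × ln(954/308) = 4.84 × ln(3.09740) = 4.84 × 1.13056 = 5.4719 W/m².

ΔF = 5.472 W/m²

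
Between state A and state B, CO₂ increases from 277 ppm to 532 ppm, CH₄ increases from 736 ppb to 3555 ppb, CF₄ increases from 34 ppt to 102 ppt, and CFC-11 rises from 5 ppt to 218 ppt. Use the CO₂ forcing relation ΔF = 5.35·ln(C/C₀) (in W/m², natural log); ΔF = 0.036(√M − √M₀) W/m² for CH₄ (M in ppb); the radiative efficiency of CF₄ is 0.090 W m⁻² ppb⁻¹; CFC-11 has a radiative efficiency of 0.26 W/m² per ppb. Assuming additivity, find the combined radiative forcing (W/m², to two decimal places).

CO₂: 5.35 × ln(532/277) = 5.35 × ln(1.92058) = 5.35 × 0.65263 = 3.4916 W/m².
CH₄: 0.036 × (√3555 − √736) = 0.036 × (59.6238 − 27.1293) = 0.036 × 32.4945 = 1.1698 W/m².
CF₄: Δ = 102 − 34 = 68 ppt = 0.068 ppb; ΔF = 0.090 × 0.068 = 0.0061 W/m².
CFC-11: Δ = 218 − 5 = 213 ppt = 0.213 ppb; ΔF = 0.26 × 0.213 = 0.0554 W/m².
Total ΔF = 3.4916 + 1.1698 + 0.0061 + 0.0554 = 4.7229 W/m².

ΔF = 4.72 W/m²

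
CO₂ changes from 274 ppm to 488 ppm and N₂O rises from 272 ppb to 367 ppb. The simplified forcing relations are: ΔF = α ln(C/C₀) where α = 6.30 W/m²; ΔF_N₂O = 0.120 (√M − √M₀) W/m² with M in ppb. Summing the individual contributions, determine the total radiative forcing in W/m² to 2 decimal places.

ΔF = 3.96 W/m²

CO₂: 6.30 × ln(488/274) = 6.30 × ln(1.78102) = 6.30 × 0.57719 = 3.6363 W/m².
N₂O: 0.120 × (√367 − √272) = 0.120 × (19.1572 − 16.4924) = 0.120 × 2.6648 = 0.3198 W/m².
Total ΔF = 3.6363 + 0.3198 = 3.9561 W/m².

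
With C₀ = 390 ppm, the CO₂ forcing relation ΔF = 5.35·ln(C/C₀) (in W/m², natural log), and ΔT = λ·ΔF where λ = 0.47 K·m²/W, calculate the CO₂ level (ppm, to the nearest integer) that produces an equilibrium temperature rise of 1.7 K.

Required forcing: ΔF = ΔT/λ = 1.7/0.47 = 3.6170 W/m².
Then ln(C/390) = ΔF/5.35 = 3.6170/5.35 = 0.67607.
So C = 390 × e^0.67607 = 390 × 1.96614 = 766.79 ppm.

C ≈ 767 ppm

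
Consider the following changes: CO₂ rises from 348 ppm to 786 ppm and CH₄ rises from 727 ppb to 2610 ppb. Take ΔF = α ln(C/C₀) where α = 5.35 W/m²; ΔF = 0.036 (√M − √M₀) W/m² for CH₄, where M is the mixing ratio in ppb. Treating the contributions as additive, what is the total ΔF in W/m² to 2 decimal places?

ΔF = 5.23 W/m²

CO₂: 5.35 × ln(786/348) = 5.35 × ln(2.25862) = 5.35 × 0.81475 = 4.3589 W/m².
CH₄: 0.036 × (√2610 − √727) = 0.036 × (51.0882 − 26.9629) = 0.036 × 24.1253 = 0.8685 W/m².
Total ΔF = 4.3589 + 0.8685 = 5.2274 W/m².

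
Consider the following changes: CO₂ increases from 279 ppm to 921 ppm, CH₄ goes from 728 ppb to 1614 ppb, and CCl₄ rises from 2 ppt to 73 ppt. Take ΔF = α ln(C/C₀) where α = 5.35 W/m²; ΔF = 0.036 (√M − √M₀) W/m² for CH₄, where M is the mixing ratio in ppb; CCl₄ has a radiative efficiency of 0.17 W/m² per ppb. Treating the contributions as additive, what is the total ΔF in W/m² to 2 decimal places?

ΔF = 6.88 W/m²

CO₂: 5.35 × ln(921/279) = 5.35 × ln(3.30108) = 5.35 × 1.19425 = 6.3892 W/m².
CH₄: 0.036 × (√1614 − √728) = 0.036 × (40.1746 − 26.9815) = 0.036 × 13.1931 = 0.4750 W/m².
CCl₄: Δ = 73 − 2 = 71 ppt = 0.071 ppb; ΔF = 0.17 × 0.071 = 0.0121 W/m².
Total ΔF = 6.3892 + 0.4750 + 0.0121 = 6.8763 W/m².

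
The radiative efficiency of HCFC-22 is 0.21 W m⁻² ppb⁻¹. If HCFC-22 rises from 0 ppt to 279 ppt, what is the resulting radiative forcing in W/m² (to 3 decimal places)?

HCFC-22: Δ = 279 − 0 = 279 ppt = 0.279 ppb; ΔF = 0.21 × 0.279 = 0.0586 W/m².

ΔF = 0.059 W/m²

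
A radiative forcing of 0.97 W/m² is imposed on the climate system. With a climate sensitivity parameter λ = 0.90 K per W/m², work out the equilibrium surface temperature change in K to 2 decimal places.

ΔT = λ ΔF = 0.90 × 0.97 = 0.8730 K.

ΔT = 0.87 K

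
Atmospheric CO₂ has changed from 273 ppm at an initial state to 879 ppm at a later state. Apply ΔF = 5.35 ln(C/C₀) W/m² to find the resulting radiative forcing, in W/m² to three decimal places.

ΔF = 6.256 W/m²

CO₂: 5.35 × ln(879/273) = 5.35 × ln(3.21978) = 5.35 × 1.16931 = 6.2558 W/m².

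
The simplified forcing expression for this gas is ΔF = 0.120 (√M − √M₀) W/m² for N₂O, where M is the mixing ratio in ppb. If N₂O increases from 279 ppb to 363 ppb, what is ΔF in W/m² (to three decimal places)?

ΔF = 0.282 W/m²

N₂O: 0.120 × (√363 − √279) = 0.120 × (19.0526 − 16.7033) = 0.120 × 2.3493 = 0.2819 W/m².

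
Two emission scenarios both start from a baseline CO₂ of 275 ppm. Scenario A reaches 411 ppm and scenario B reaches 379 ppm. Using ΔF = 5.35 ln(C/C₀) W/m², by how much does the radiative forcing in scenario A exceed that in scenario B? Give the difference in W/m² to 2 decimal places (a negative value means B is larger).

ΔF_A − ΔF_B = 0.43 W/m²

ΔF_A = 5.35 ln(411/275) = 5.35 × 0.40182 = 2.1497 W/m².
ΔF_B = 5.35 ln(379/275) = 5.35 × 0.32077 = 1.7161 W/m².
Difference: 2.1497 − 1.7161 = 0.4336 W/m².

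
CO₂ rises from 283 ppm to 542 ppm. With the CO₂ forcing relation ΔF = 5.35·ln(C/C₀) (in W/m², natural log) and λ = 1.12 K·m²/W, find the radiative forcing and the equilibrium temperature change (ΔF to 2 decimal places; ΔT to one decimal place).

ΔF = 3.48 W/m²; ΔT = 3.9 K

CO₂: 5.35 × ln(542/283) = 5.35 × ln(1.91519) = 5.35 × 0.64982 = 3.4765 W/m².
ΔT = λ ΔF = 1.12 × 3.48 = 3.8976 K.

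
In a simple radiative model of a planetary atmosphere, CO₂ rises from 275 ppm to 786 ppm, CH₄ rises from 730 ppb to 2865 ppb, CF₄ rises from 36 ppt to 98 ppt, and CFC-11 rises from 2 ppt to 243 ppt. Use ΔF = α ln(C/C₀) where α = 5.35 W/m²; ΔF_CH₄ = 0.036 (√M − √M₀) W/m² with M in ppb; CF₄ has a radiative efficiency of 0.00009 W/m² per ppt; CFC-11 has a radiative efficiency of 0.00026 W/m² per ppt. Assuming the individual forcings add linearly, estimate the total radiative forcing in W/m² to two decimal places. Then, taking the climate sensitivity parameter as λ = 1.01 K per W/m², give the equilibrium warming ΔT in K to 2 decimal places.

ΔF = 6.64 W/m²; ΔT = 6.71 K

CO₂: 5.35 × ln(786/275) = 5.35 × ln(2.85818) = 5.35 × 1.05019 = 5.6185 W/m².
CH₄: 0.036 × (√2865 − √730) = 0.036 × (53.5257 − 27.0185) = 0.036 × 26.5072 = 0.9543 W/m².
CF₄: ΔF = 0.00009 × (98 − 36) = 0.00009 × 62 = 0.0056 W/m².
CFC-11: ΔF = 0.00026 × (243 − 2) = 0.00026 × 241 = 0.0627 W/m².
Total ΔF = 5.6185 + 0.9543 + 0.0056 + 0.0627 = 6.6411 W/m².
ΔT = λ ΔF = 1.01 × 6.64 = 6.7064 K.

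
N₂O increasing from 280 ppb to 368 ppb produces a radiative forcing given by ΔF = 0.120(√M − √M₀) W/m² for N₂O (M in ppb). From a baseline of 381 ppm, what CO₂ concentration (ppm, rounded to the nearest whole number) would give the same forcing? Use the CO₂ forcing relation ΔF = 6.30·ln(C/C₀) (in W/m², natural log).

N₂O forcing: 0.120 × (√368 − √280) = 0.120 × (19.1833 − 16.7332) = 0.120 × 2.4501 = 0.29401 W/m².
Set 6.30 ln(C/381) = 0.29401: ln(C/381) = 0.29401/6.30 = 0.04667, so C = 381 × e^0.04667 = 381 × 1.04778 = 399.20 ppm.

C ≈ 399 ppm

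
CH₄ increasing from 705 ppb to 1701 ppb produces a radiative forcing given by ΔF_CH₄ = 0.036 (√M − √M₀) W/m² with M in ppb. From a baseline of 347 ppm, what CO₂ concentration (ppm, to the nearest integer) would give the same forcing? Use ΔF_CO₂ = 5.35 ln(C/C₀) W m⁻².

CH₄ forcing: 0.036 × (√1701 − √705) = 0.036 × (41.2432 − 26.5518) = 0.036 × 14.6914 = 0.52889 W/m².
Set 5.35 ln(C/347) = 0.52889: ln(C/347) = 0.52889/5.35 = 0.09886, so C = 347 × e^0.09886 = 347 × 1.10391 = 383.06 ppm.

C ≈ 383 ppm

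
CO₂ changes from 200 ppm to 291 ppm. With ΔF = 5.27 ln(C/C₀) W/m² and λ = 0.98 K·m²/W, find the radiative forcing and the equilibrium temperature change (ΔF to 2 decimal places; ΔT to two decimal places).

CO₂: 5.27 × ln(291/200) = 5.27 × ln(1.45500) = 5.27 × 0.37501 = 1.9763 W/m².
ΔT = λ ΔF = 0.98 × 1.98 = 1.9404 K.

ΔF = 1.98 W/m²; ΔT = 1.94 K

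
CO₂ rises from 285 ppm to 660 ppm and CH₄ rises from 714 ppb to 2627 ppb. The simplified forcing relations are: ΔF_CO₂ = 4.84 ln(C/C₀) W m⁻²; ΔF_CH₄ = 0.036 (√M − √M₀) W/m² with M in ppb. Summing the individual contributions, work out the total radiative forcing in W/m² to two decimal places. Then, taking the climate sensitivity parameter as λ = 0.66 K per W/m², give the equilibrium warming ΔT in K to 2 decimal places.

ΔF = 4.95 W/m²; ΔT = 3.27 K

CO₂: 4.84 × ln(660/285) = 4.84 × ln(2.31579) = 4.84 × 0.83975 = 4.0644 W/m².
CH₄: 0.036 × (√2627 − √714) = 0.036 × (51.2543 − 26.7208) = 0.036 × 24.5335 = 0.8832 W/m².
Total ΔF = 4.0644 + 0.8832 = 4.9476 W/m².
ΔT = λ ΔF = 0.66 × 4.95 = 3.2670 K.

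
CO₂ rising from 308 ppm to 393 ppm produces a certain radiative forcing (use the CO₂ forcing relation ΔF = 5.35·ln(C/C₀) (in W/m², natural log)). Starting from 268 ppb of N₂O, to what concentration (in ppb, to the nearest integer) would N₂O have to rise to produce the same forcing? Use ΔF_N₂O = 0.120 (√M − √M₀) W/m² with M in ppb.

M ≈ 742 ppb

CO₂ forcing: 5.35 × ln(393/308) = 5.35 × 0.243710 = 1.30385 W/m².
Set 0.120(√M − √268) = 1.30385: √M = 1.30385/0.120 + √268 = 10.8654 + 16.3707 = 27.2361.
M = (27.2361)² = 741.81 ppb.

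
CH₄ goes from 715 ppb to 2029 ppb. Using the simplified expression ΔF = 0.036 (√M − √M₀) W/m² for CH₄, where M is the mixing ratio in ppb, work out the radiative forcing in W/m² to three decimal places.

CH₄: 0.036 × (√2029 − √715) = 0.036 × (45.0444 − 26.7395) = 0.036 × 18.3049 = 0.6590 W/m².

ΔF = 0.659 W/m²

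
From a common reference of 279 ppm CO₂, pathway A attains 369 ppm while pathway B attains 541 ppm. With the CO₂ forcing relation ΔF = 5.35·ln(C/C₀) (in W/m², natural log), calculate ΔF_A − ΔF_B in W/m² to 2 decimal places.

ΔF_A = 5.35 ln(369/279) = 5.35 × 0.27958 = 1.4958 W/m².
ΔF_B = 5.35 ln(541/279) = 5.35 × 0.66221 = 3.5428 W/m².
Difference: 1.4958 − 3.5428 = -2.0470 W/m².

ΔF_A − ΔF_B = -2.05 W/m²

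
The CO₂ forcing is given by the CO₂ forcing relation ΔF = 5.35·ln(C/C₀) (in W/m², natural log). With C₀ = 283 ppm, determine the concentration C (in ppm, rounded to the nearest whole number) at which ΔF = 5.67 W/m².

Set 5.35 ln(C/283) = 5.67, so ln(C/283) = 5.67/5.35 = 1.05981.
Then C/283 = e^1.05981 = 2.88582, giving C = 283 × 2.88582 = 816.69 ppm.

C ≈ 817 ppm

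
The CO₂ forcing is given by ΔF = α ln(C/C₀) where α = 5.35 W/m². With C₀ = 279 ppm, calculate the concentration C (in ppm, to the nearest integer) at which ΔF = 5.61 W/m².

Set 5.35 ln(C/279) = 5.61, so ln(C/279) = 5.61/5.35 = 1.04860.
Then C/279 = e^1.04860 = 2.85365, giving C = 279 × 2.85365 = 796.17 ppm.

C ≈ 796 ppm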